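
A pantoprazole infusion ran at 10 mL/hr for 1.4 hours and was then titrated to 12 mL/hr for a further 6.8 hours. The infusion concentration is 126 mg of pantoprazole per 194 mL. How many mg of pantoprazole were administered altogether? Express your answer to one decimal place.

Concentration = 126 mg ÷ 194 mL = 0.6494845 mg/mL
Stage 1: 10 mL/hr × 1.4 hr = 14 mL → 14 mL × 0.6494845 mg/mL = 9.092784 mg
Stage 2: 12 mL/hr × 6.8 hr = 81.6 mL → 81.6 mL × 0.6494845 mg/mL = 52.99794 mg
Total = 9.092784 + 52.99794 = 62.09072 mg

62.1 mg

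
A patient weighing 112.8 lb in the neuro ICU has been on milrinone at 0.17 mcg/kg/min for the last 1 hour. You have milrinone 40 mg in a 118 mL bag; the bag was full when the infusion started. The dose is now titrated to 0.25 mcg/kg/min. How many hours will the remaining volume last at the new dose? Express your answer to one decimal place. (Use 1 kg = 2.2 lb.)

51.3 hours

Initial rate:
Weight = 112.8 lb ÷ 2.2 lb/kg = 51.27273 kg
Dose = 0.17 mcg/kg/min × 51.27273 kg = 8.716364 mcg/min
8.716364 mcg/min × 60 min/hr = 522.9818 mcg/hr
Concentration = 40 mg ÷ 118 mL = 0.3389831 mg/mL = 338.9831 mcg/mL
Rate = 522.9818 mcg/hr ÷ 338.9831 mcg/mL = 1.542796 mL/hr
Volume infused so far = 1.542796 mL/hr × 1 hr = 1.542796 mL
Volume remaining = 118 − 1.542796 = 116.4572 mL
New rate:
Dose = 0.25 mcg/kg/min × 51.27273 kg = 12.81818 mcg/min
12.81818 mcg/min × 60 min/hr = 769.0909 mcg/hr
Rate = 769.0909 mcg/hr ÷ 338.9831 mcg/mL = 2.268818 mL/hr
Time remaining = 116.4572 mL ÷ 2.268818 mL/hr = 51.32946 hr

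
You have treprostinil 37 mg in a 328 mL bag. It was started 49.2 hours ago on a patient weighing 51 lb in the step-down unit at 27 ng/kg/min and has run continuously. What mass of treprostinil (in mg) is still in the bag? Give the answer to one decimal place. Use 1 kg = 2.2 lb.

35.2 mg

Weight = 51 lb ÷ 2.2 lb/kg = 23.18182 kg
Dose = 27 ng/kg/min × 23.18182 kg = 625.9091 ng/min
625.9091 ng/min × 60 min/hr = 37554.55 ng/hr
Concentration = 37 mg ÷ 328 mL = 0.1128049 mg/mL = 112804.9 ng/mL
Rate = 37554.55 ng/hr ÷ 112804.9 ng/mL = 0.332916 mL/hr
Volume infused = 0.332916 mL/hr × 49.2 hr = 16.37947 mL
Volume remaining = 328 − 16.37947 = 311.6205 mL
Drug remaining = 311.6205 mL × 112804.9 ng/mL = 35152316 ng = 35.15232 mg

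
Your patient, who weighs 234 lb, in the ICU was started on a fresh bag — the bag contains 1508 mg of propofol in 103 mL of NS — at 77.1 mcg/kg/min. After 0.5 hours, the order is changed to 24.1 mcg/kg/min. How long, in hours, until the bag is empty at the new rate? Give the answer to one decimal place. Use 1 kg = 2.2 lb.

Initial rate:
Weight = 234 lb ÷ 2.2 lb/kg = 106.3636 kg
Dose = 77.1 mcg/kg/min × 106.3636 kg = 8200.636 mcg/min
8200.636 mcg/min × 60 min/hr = 492038.2 mcg/hr
Concentration = 1508 mg ÷ 103 mL = 14.64078 mg/mL = 14640.78 mcg/mL
Rate = 492038.2 mcg/hr ÷ 14640.78 mcg/mL = 33.60738 mL/hr
Volume infused so far = 33.60738 mL/hr × 0.5 hr = 16.80369 mL
Volume remaining = 103 − 16.80369 = 86.19631 mL
New rate:
Dose = 24.1 mcg/kg/min × 106.3636 kg = 2563.364 mcg/min
2563.364 mcg/min × 60 min/hr = 153801.8 mcg/hr
Rate = 153801.8 mcg/hr ÷ 14640.78 mcg/mL = 10.50503 mL/hr
Time remaining = 86.19631 mL ÷ 10.50503 mL/hr = 8.205241 hr

8.2 hours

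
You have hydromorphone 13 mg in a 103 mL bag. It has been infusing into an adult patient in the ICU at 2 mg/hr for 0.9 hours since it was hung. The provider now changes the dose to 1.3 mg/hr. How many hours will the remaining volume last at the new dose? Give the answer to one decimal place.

8.6 hours

Initial rate:
Concentration = 13 mg ÷ 103 mL = 0.1262136 mg/mL
Rate = 2 mg/hr ÷ 0.1262136 mg/mL = 15.84615 mL/hr
Volume infused so far = 15.84615 mL/hr × 0.9 hr = 14.26154 mL
Volume remaining = 103 − 14.26154 = 88.73846 mL
New rate:
Rate = 1.3 mg/hr ÷ 0.1262136 mg/mL = 10.3 mL/hr
Time remaining = 88.73846 mL ÷ 10.3 mL/hr = 8.615385 hr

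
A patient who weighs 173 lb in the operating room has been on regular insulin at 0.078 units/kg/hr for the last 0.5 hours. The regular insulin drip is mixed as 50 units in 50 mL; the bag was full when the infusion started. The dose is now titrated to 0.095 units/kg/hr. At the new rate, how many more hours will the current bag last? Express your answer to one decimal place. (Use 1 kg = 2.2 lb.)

6.3 hours

Initial rate:
Weight = 173 lb ÷ 2.2 lb/kg = 78.63636 kg
Dose = 0.078 units/kg/hr × 78.63636 kg = 6.133636 units/hr
Concentration = 50 units ÷ 50 mL = 1 units/mL
Rate = 6.133636 units/hr ÷ 1 units/mL = 6.133636 mL/hr
Volume infused so far = 6.133636 mL/hr × 0.5 hr = 3.066818 mL
Volume remaining = 50 − 3.066818 = 46.93318 mL
New rate:
Dose = 0.095 units/kg/hr × 78.63636 kg = 7.470455 units/hr
Rate = 7.470455 units/hr ÷ 1 units/mL = 7.470455 mL/hr
Time remaining = 46.93318 mL ÷ 7.470455 mL/hr = 6.282507 hr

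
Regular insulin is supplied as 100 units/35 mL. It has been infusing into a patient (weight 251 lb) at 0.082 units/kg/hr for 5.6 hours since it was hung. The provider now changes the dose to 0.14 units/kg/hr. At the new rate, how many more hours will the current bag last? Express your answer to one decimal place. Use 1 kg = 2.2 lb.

3.0 hours

Initial rate:
Weight = 251 lb ÷ 2.2 lb/kg = 114.0909 kg
Dose = 0.082 units/kg/hr × 114.0909 kg = 9.355455 units/hr
Concentration = 100 units ÷ 35 mL = 2.857143 units/mL
Rate = 9.355455 units/hr ÷ 2.857143 units/mL = 3.274409 mL/hr
Volume infused so far = 3.274409 mL/hr × 5.6 hr = 18.33669 mL
Volume remaining = 35 − 18.33669 = 16.66331 mL
New rate:
Dose = 0.14 units/kg/hr × 114.0909 kg = 15.97273 units/hr
Rate = 15.97273 units/hr ÷ 2.857143 units/mL = 5.590455 mL/hr
Time remaining = 16.66331 mL ÷ 5.590455 mL/hr = 2.980672 hr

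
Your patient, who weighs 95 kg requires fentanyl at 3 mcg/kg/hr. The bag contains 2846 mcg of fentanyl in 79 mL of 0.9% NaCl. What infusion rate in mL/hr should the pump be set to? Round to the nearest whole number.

Dose = 3 mcg/kg/hr × 95 kg = 285 mcg/hr
Concentration = 2846 mcg ÷ 79 mL = 36.02532 mcg/mL
Rate = 285 mcg/hr ÷ 36.02532 mcg/mL = 7.911103 mL/hr

8 mL/hr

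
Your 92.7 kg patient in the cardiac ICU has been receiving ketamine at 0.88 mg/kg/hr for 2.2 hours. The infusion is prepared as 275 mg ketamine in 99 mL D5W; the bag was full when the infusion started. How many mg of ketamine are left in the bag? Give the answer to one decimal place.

95.5 mg

Dose = 0.88 mg/kg/hr × 92.7 kg = 81.576 mg/hr
Concentration = 275 mg ÷ 99 mL = 2.777778 mg/mL
Rate = 81.576 mg/hr ÷ 2.777778 mg/mL = 29.36736 mL/hr
Volume infused = 29.36736 mL/hr × 2.2 hr = 64.60819 mL
Volume remaining = 99 − 64.60819 = 34.39181 mL
Drug remaining = 34.39181 mL × 2.777778 mg/mL = 95.5328 mg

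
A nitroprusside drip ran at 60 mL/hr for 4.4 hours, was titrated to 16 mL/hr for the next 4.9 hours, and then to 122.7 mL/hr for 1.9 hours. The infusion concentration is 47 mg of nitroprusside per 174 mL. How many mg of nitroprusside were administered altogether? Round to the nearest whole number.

155 mg

Concentration = 47 mg ÷ 174 mL = 0.2701149 mg/mL
Stage 1: 60 mL/hr × 4.4 hr = 264 mL → 264 mL × 0.2701149 mg/mL = 71.31034 mg
Stage 2: 16 mL/hr × 4.9 hr = 78.4 mL → 78.4 mL × 0.2701149 mg/mL = 21.17701 mg
Stage 3: 122.7 mL/hr × 1.9 hr = 233.13 mL → 233.13 mL × 0.2701149 mg/mL = 62.9719 mg
Total = 71.31034 + 21.17701 + 62.9719 = 155.4593 mg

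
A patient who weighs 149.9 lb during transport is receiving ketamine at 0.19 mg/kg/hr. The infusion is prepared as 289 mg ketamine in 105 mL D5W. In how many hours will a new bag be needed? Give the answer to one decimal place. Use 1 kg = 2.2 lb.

22.3 hours

Weight = 149.9 lb ÷ 2.2 lb/kg = 68.13636 kg
Dose = 0.19 mg/kg/hr × 68.13636 kg = 12.94591 mg/hr
Concentration = 289 mg ÷ 105 mL = 2.752381 mg/mL
Rate = 12.94591 mg/hr ÷ 2.752381 mg/mL = 4.703531 mL/hr
Duration = 105 mL ÷ 4.703531 mL/hr = 22.32365 hr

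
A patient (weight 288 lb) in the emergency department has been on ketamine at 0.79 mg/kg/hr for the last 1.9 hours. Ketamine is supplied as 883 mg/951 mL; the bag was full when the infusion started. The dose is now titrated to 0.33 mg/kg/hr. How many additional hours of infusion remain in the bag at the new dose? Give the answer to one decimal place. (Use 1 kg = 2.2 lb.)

Initial rate:
Weight = 288 lb ÷ 2.2 lb/kg = 130.9091 kg
Dose = 0.79 mg/kg/hr × 130.9091 kg = 103.4182 mg/hr
Concentration = 883 mg ÷ 951 mL = 0.9284963 mg/mL
Rate = 103.4182 mg/hr ÷ 0.9284963 mg/mL = 111.3824 mL/hr
Volume infused so far = 111.3824 mL/hr × 1.9 hr = 211.6266 mL
Volume remaining = 951 − 211.6266 = 739.3734 mL
New rate:
Dose = 0.33 mg/kg/hr × 130.9091 kg = 43.2 mg/hr
Rate = 43.2 mg/hr ÷ 0.9284963 mg/mL = 46.52684 mL/hr
Time remaining = 739.3734 mL ÷ 46.52684 mL/hr = 15.89133 hr

15.9 hours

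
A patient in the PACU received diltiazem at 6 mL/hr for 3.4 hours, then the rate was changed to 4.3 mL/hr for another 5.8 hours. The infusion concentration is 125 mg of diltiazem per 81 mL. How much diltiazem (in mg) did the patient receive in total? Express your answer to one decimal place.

Concentration = 125 mg ÷ 81 mL = 1.54321 mg/mL
Stage 1: 6 mL/hr × 3.4 hr = 20.4 mL → 20.4 mL × 1.54321 mg/mL = 31.48148 mg
Stage 2: 4.3 mL/hr × 5.8 hr = 24.94 mL → 24.94 mL × 1.54321 mg/mL = 38.48765 mg
Total = 31.48148 + 38.48765 = 69.96914 mg

70.0 mg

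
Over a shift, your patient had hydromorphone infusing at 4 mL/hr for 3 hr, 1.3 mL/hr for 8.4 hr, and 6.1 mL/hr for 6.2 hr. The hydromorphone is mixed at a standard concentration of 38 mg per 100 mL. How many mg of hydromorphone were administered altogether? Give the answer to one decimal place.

Concentration = 38 mg ÷ 100 mL = 0.38 mg/mL
Stage 1: 4 mL/hr × 3 hr = 12 mL → 12 mL × 0.38 mg/mL = 4.56 mg
Stage 2: 1.3 mL/hr × 8.4 hr = 10.92 mL → 10.92 mL × 0.38 mg/mL = 4.1496 mg
Stage 3: 6.1 mL/hr × 6.2 hr = 37.82 mL → 37.82 mL × 0.38 mg/mL = 14.3716 mg
Total = 4.56 + 4.1496 + 14.3716 = 23.0812 mg

23.1 mg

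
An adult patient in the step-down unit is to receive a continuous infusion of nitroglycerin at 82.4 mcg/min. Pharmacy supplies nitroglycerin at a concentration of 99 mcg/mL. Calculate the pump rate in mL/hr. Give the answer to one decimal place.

82.4 mcg/min × 60 min/hr = 4944 mcg/hr
Rate = 4944 mcg/hr ÷ 99 mcg/mL = 49.93939 mL/hr

49.9 mL/hr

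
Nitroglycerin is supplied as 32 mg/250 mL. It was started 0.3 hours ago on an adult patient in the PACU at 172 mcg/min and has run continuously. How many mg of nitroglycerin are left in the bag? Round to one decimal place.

28.9 mg

172 mcg/min × 60 min/hr = 10320 mcg/hr
Concentration = 32 mg ÷ 250 mL = 0.128 mg/mL = 128 mcg/mL
Rate = 10320 mcg/hr ÷ 128 mcg/mL = 80.625 mL/hr
Volume infused = 80.625 mL/hr × 0.3 hr = 24.1875 mL
Volume remaining = 250 − 24.1875 = 225.8125 mL
Drug remaining = 225.8125 mL × 128 mcg/mL = 28904 mcg = 28.904 mg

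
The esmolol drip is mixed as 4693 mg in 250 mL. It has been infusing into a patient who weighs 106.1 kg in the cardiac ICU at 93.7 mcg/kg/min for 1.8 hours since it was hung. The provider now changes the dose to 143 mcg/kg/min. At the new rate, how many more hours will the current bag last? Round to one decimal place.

4.0 hours

Initial rate:
Dose = 93.7 mcg/kg/min × 106.1 kg = 9941.57 mcg/min
9941.57 mcg/min × 60 min/hr = 596494.2 mcg/hr
Concentration = 4693 mg ÷ 250 mL = 18.772 mg/mL = 18772 mcg/mL
Rate = 596494.2 mcg/hr ÷ 18772 mcg/mL = 31.77574 mL/hr
Volume infused so far = 31.77574 mL/hr × 1.8 hr = 57.19633 mL
Volume remaining = 250 − 57.19633 = 192.8037 mL
New rate:
Dose = 143 mcg/kg/min × 106.1 kg = 15172.3 mcg/min
15172.3 mcg/min × 60 min/hr = 910338 mcg/hr
Rate = 910338 mcg/hr ÷ 18772 mcg/mL = 48.49446 mL/hr
Time remaining = 192.8037 mL ÷ 48.49446 mL/hr = 3.975787 hr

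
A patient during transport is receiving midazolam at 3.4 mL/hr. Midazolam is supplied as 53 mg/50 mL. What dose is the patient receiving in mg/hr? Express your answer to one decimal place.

Concentration = 53 mg ÷ 50 mL = 1.06 mg/mL
Drug rate = 3.4 mL/hr × 1.06 mg/mL = 3.604 mg/hr

3.6 mg/hr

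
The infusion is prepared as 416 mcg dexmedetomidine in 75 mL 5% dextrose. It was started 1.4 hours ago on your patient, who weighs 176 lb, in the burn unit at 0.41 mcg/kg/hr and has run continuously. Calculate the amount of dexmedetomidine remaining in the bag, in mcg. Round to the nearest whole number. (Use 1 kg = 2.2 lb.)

370 mcg

Weight = 176 lb ÷ 2.2 lb/kg = 80 kg
Dose = 0.41 mcg/kg/hr × 80 kg = 32.8 mcg/hr
Concentration = 416 mcg ÷ 75 mL = 5.546667 mcg/mL
Rate = 32.8 mcg/hr ÷ 5.546667 mcg/mL = 5.913462 mL/hr
Volume infused = 5.913462 mL/hr × 1.4 hr = 8.278846 mL
Volume remaining = 75 − 8.278846 = 66.72115 mL
Drug remaining = 66.72115 mL × 5.546667 mcg/mL = 370.08 mcg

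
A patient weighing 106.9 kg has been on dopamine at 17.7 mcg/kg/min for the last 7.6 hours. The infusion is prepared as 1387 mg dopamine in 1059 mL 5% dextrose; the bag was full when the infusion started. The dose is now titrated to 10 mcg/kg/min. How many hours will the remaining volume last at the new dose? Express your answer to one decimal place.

Initial rate:
Dose = 17.7 mcg/kg/min × 106.9 kg = 1892.13 mcg/min
1892.13 mcg/min × 60 min/hr = 113527.8 mcg/hr
Concentration = 1387 mg ÷ 1059 mL = 1.309726 mg/mL = 1309.726 mcg/mL
Rate = 113527.8 mcg/hr ÷ 1309.726 mcg/mL = 86.68056 mL/hr
Volume infused so far = 86.68056 mL/hr × 7.6 hr = 658.7723 mL
Volume remaining = 1059 − 658.7723 = 400.2277 mL
New rate:
Dose = 10 mcg/kg/min × 106.9 kg = 1069 mcg/min
1069 mcg/min × 60 min/hr = 64140 mcg/hr
Rate = 64140 mcg/hr ÷ 1309.726 mcg/mL = 48.97207 mL/hr
Time remaining = 400.2277 mL ÷ 48.97207 mL/hr = 8.172571 hr

8.2 hours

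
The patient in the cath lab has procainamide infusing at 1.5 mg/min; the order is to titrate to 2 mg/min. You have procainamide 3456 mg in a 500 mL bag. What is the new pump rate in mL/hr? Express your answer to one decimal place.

2 mg/min × 60 min/hr = 120 mg/hr
Concentration = 3456 mg ÷ 500 mL = 6.912 mg/mL
Rate = 120 mg/hr ÷ 6.912 mg/mL = 17.36111 mL/hr

17.4 mL/hr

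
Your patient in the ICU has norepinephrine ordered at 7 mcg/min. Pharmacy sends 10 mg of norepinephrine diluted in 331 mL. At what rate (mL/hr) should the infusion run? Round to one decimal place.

7 mcg/min × 60 min/hr = 420 mcg/hr
Concentration = 10 mg ÷ 331 mL = 0.03021148 mg/mL = 30.21148 mcg/mL
Rate = 420 mcg/hr ÷ 30.21148 mcg/mL = 13.902 mL/hr

13.9 mL/hr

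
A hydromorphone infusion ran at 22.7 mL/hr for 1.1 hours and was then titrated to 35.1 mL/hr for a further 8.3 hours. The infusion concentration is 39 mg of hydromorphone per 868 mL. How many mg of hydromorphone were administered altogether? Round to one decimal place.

Concentration = 39 mg ÷ 868 mL = 0.04493088 mg/mL
Stage 1: 22.7 mL/hr × 1.1 hr = 24.97 mL → 24.97 mL × 0.04493088 mg/mL = 1.121924 mg
Stage 2: 35.1 mL/hr × 8.3 hr = 291.33 mL → 291.33 mL × 0.04493088 mg/mL = 13.08971 mg
Total = 1.121924 + 13.08971 = 14.21164 mg

14.2 mg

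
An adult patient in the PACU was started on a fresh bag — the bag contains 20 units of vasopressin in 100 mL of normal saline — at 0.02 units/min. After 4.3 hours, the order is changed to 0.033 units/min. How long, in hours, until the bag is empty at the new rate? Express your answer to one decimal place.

7.5 hours

Initial rate:
0.02 units/min × 60 min/hr = 1.2 units/hr
Concentration = 20 units ÷ 100 mL = 0.2 units/mL
Rate = 1.2 units/hr ÷ 0.2 units/mL = 6 mL/hr
Volume infused so far = 6 mL/hr × 4.3 hr = 25.8 mL
Volume remaining = 100 − 25.8 = 74.2 mL
New rate:
0.033 units/min × 60 min/hr = 1.98 units/hr
Rate = 1.98 units/hr ÷ 0.2 units/mL = 9.9 mL/hr
Time remaining = 74.2 mL ÷ 9.9 mL/hr = 7.494949 hr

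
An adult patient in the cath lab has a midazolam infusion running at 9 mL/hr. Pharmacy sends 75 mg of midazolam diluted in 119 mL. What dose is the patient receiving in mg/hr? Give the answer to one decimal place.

Concentration = 75 mg ÷ 119 mL = 0.6302521 mg/mL
Drug rate = 9 mL/hr × 0.6302521 mg/mL = 5.672269 mg/hr

5.7 mg/hr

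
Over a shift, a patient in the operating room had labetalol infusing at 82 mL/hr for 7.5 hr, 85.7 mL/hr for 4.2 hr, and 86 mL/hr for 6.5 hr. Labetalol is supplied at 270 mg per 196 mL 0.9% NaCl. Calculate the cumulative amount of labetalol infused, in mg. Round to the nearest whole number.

2113 mg

Concentration = 270 mg ÷ 196 mL = 1.377551 mg/mL
Stage 1: 82 mL/hr × 7.5 hr = 615 mL → 615 mL × 1.377551 mg/mL = 847.1939 mg
Stage 2: 85.7 mL/hr × 4.2 hr = 359.94 mL → 359.94 mL × 1.377551 mg/mL = 495.8357 mg
Stage 3: 86 mL/hr × 6.5 hr = 559 mL → 559 mL × 1.377551 mg/mL = 770.051 mg
Total = 847.1939 + 495.8357 + 770.051 = 2113.081 mg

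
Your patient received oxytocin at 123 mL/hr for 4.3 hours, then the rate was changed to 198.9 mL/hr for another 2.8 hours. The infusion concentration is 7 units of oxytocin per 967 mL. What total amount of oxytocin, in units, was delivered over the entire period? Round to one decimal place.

7.9 units

Concentration = 7 units ÷ 967 mL = 0.007238883 units/mL
Stage 1: 123 mL/hr × 4.3 hr = 528.9 mL → 528.9 mL × 0.007238883 units/mL = 3.828645 units
Stage 2: 198.9 mL/hr × 2.8 hr = 556.92 mL → 556.92 mL × 0.007238883 units/mL = 4.031479 units
Total = 3.828645 + 4.031479 = 7.860124 units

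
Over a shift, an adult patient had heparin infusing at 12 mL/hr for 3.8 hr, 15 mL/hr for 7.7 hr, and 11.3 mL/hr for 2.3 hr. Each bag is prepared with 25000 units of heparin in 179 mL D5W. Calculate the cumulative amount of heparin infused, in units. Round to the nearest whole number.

26130 units

Concentration = 25000 units ÷ 179 mL = 139.6648 units/mL
Stage 1: 12 mL/hr × 3.8 hr = 45.6 mL → 45.6 mL × 139.6648 units/mL = 6368.715 units
Stage 2: 15 mL/hr × 7.7 hr = 115.5 mL → 115.5 mL × 139.6648 units/mL = 16131.28 units
Stage 3: 11.3 mL/hr × 2.3 hr = 25.99 mL → 25.99 mL × 139.6648 units/mL = 3629.888 units
Total = 6368.715 + 16131.28 + 3629.888 = 26129.89 units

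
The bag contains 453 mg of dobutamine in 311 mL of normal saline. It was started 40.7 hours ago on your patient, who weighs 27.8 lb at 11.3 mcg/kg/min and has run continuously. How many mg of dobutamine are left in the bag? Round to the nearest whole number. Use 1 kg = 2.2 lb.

104 mg

Weight = 27.8 lb ÷ 2.2 lb/kg = 12.63636 kg
Dose = 11.3 mcg/kg/min × 12.63636 kg = 142.7909 mcg/min
142.7909 mcg/min × 60 min/hr = 8567.455 mcg/hr
Concentration = 453 mg ÷ 311 mL = 1.456592 mg/mL = 1456.592 mcg/mL
Rate = 8567.455 mcg/hr ÷ 1456.592 mcg/mL = 5.881851 mL/hr
Volume infused = 5.881851 mL/hr × 40.7 hr = 239.3913 mL
Volume remaining = 311 − 239.3913 = 71.60868 mL
Drug remaining = 71.60868 mL × 1456.592 mcg/mL = 104304.6 mcg = 104.3046 mg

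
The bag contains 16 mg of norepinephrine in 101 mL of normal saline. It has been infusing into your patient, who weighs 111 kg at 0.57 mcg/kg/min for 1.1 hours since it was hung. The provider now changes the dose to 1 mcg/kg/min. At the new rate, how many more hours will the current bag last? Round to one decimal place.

1.8 hours

Initial rate:
Dose = 0.57 mcg/kg/min × 111 kg = 63.27 mcg/min
63.27 mcg/min × 60 min/hr = 3796.2 mcg/hr
Concentration = 16 mg ÷ 101 mL = 0.1584158 mg/mL = 158.4158 mcg/mL
Rate = 3796.2 mcg/hr ÷ 158.4158 mcg/mL = 23.96351 mL/hr
Volume infused so far = 23.96351 mL/hr × 1.1 hr = 26.35986 mL
Volume remaining = 101 − 26.35986 = 74.64014 mL
New rate:
Dose = 1 mcg/kg/min × 111 kg = 111 mcg/min
111 mcg/min × 60 min/hr = 6660 mcg/hr
Rate = 6660 mcg/hr ÷ 158.4158 mcg/mL = 42.04125 mL/hr
Time remaining = 74.64014 mL ÷ 42.04125 mL/hr = 1.775402 hr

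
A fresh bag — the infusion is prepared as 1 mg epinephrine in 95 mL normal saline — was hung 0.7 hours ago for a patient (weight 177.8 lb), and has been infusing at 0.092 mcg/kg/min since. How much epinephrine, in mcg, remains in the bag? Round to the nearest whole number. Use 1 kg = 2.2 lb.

688 mcg

Weight = 177.8 lb ÷ 2.2 lb/kg = 80.81818 kg
Dose = 0.092 mcg/kg/min × 80.81818 kg = 7.435273 mcg/min
7.435273 mcg/min × 60 min/hr = 446.1164 mcg/hr
Concentration = 1 mg ÷ 95 mL = 0.01052632 mg/mL = 10.52632 mcg/mL
Rate = 446.1164 mcg/hr ÷ 10.52632 mcg/mL = 42.38105 mL/hr
Volume infused = 42.38105 mL/hr × 0.7 hr = 29.66674 mL
Volume remaining = 95 − 29.66674 = 65.33326 mL
Drug remaining = 65.33326 mL × 10.52632 mcg/mL = 687.7185 mcg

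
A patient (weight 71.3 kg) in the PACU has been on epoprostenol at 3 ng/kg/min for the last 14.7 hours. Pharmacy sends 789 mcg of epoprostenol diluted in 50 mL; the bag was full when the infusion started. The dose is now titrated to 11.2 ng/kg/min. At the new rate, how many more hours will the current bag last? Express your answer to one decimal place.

12.5 hours

Initial rate:
Dose = 3 ng/kg/min × 71.3 kg = 213.9 ng/min
213.9 ng/min × 60 min/hr = 12834 ng/hr
Concentration = 789 mcg ÷ 50 mL = 15.78 mcg/mL = 15780 ng/mL
Rate = 12834 ng/hr ÷ 15780 ng/mL = 0.813308 mL/hr
Volume infused so far = 0.813308 mL/hr × 14.7 hr = 11.95563 mL
Volume remaining = 50 − 11.95563 = 38.04437 mL
New rate:
Dose = 11.2 ng/kg/min × 71.3 kg = 798.56 ng/min
798.56 ng/min × 60 min/hr = 47913.6 ng/hr
Rate = 47913.6 ng/hr ÷ 15780 ng/mL = 3.03635 mL/hr
Time remaining = 38.04437 mL ÷ 3.03635 mL/hr = 12.52964 hr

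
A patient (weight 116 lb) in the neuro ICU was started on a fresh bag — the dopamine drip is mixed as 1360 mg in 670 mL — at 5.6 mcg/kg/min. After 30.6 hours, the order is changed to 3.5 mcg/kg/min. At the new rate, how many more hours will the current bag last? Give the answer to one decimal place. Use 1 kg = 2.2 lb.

Initial rate:
Weight = 116 lb ÷ 2.2 lb/kg = 52.72727 kg
Dose = 5.6 mcg/kg/min × 52.72727 kg = 295.2727 mcg/min
295.2727 mcg/min × 60 min/hr = 17716.36 mcg/hr
Concentration = 1360 mg ÷ 670 mL = 2.029851 mg/mL = 2029.851 mcg/mL
Rate = 17716.36 mcg/hr ÷ 2029.851 mcg/mL = 8.727914 mL/hr
Volume infused so far = 8.727914 mL/hr × 30.6 hr = 267.0742 mL
Volume remaining = 670 − 267.0742 = 402.9258 mL
New rate:
Dose = 3.5 mcg/kg/min × 52.72727 kg = 184.5455 mcg/min
184.5455 mcg/min × 60 min/hr = 11072.73 mcg/hr
Rate = 11072.73 mcg/hr ÷ 2029.851 mcg/mL = 5.454947 mL/hr
Time remaining = 402.9258 mL ÷ 5.454947 mL/hr = 73.8643 hr

73.9 hours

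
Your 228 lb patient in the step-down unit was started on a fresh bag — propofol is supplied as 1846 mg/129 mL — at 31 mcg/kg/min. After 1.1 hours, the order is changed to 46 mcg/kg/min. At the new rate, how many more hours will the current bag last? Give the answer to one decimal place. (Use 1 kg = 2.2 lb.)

Initial rate:
Weight = 228 lb ÷ 2.2 lb/kg = 103.6364 kg
Dose = 31 mcg/kg/min × 103.6364 kg = 3212.727 mcg/min
3212.727 mcg/min × 60 min/hr = 192763.6 mcg/hr
Concentration = 1846 mg ÷ 129 mL = 14.31008 mg/mL = 14310.08 mcg/mL
Rate = 192763.6 mcg/hr ÷ 14310.08 mcg/mL = 13.47048 mL/hr
Volume infused so far = 13.47048 mL/hr × 1.1 hr = 14.81753 mL
Volume remaining = 129 − 14.81753 = 114.1825 mL
New rate:
Dose = 46 mcg/kg/min × 103.6364 kg = 4767.273 mcg/min
4767.273 mcg/min × 60 min/hr = 286036.4 mcg/hr
Rate = 286036.4 mcg/hr ÷ 14310.08 mcg/mL = 19.98846 mL/hr
Time remaining = 114.1825 mL ÷ 19.98846 mL/hr = 5.712421 hr

5.7 hours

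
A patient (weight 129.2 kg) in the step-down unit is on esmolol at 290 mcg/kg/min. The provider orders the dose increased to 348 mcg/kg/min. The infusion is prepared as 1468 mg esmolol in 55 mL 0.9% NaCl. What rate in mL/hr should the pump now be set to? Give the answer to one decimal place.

101.1 mL/hr

Dose = 348 mcg/kg/min × 129.2 kg = 44961.6 mcg/min
44961.6 mcg/min × 60 min/hr = 2697696 mcg/hr
Concentration = 1468 mg ÷ 55 mL = 26.69091 mg/mL = 26690.91 mcg/mL
Rate = 2697696 mcg/hr ÷ 26690.91 mcg/mL = 101.0717 mL/hr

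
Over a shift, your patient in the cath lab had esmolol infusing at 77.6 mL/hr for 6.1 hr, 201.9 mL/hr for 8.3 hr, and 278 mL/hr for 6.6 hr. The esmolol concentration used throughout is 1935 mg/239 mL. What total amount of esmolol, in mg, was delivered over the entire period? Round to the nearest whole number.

Concentration = 1935 mg ÷ 239 mL = 8.096234 mg/mL
Stage 1: 77.6 mL/hr × 6.1 hr = 473.36 mL → 473.36 mL × 8.096234 mg/mL = 3832.433 mg
Stage 2: 201.9 mL/hr × 8.3 hr = 1675.77 mL → 1675.77 mL × 8.096234 mg/mL = 13567.43 mg
Stage 3: 278 mL/hr × 6.6 hr = 1834.8 mL → 1834.8 mL × 8.096234 mg/mL = 14854.97 mg
Total = 3832.433 + 13567.43 + 14854.97 = 32254.83 mg

32255 mg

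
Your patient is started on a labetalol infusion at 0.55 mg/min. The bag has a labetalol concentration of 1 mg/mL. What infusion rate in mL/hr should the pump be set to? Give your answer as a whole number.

0.55 mg/min × 60 min/hr = 33 mg/hr
Rate = 33 mg/hr ÷ 1 mg/mL = 33 mL/hr

33 mL/hr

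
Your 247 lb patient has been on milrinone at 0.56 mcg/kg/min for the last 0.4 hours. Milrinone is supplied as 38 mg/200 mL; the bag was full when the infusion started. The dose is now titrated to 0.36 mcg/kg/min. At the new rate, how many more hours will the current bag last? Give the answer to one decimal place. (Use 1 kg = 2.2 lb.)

15.0 hours

Initial rate:
Weight = 247 lb ÷ 2.2 lb/kg = 112.2727 kg
Dose = 0.56 mcg/kg/min × 112.2727 kg = 62.87273 mcg/min
62.87273 mcg/min × 60 min/hr = 3772.364 mcg/hr
Concentration = 38 mg ÷ 200 mL = 0.19 mg/mL = 190 mcg/mL
Rate = 3772.364 mcg/hr ÷ 190 mcg/mL = 19.85455 mL/hr
Volume infused so far = 19.85455 mL/hr × 0.4 hr = 7.941818 mL
Volume remaining = 200 − 7.941818 = 192.0582 mL
New rate:
Dose = 0.36 mcg/kg/min × 112.2727 kg = 40.41818 mcg/min
40.41818 mcg/min × 60 min/hr = 2425.091 mcg/hr
Rate = 2425.091 mcg/hr ÷ 190 mcg/mL = 12.76364 mL/hr
Time remaining = 192.0582 mL ÷ 12.76364 mL/hr = 15.04729 hr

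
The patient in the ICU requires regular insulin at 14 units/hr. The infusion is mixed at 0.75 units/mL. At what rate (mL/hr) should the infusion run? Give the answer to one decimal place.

Rate = 14 units/hr ÷ 0.75 units/mL = 18.66667 mL/hr

18.7 mL/hr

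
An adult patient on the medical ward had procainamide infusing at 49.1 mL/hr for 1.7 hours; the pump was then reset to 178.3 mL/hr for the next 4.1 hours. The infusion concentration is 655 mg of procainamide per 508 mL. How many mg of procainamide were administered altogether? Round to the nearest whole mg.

Concentration = 655 mg ÷ 508 mL = 1.28937 mg/mL
Stage 1: 49.1 mL/hr × 1.7 hr = 83.47 mL → 83.47 mL × 1.28937 mg/mL = 107.6237 mg
Stage 2: 178.3 mL/hr × 4.1 hr = 731.03 mL → 731.03 mL × 1.28937 mg/mL = 942.5682 mg
Total = 107.6237 + 942.5682 = 1050.192 mg

1050 mg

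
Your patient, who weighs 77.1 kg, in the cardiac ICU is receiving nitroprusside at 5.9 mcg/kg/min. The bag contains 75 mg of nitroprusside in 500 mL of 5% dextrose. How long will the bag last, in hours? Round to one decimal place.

Dose = 5.9 mcg/kg/min × 77.1 kg = 454.89 mcg/min
454.89 mcg/min × 60 min/hr = 27293.4 mcg/hr
Concentration = 75 mg ÷ 500 mL = 0.15 mg/mL = 150 mcg/mL
Rate = 27293.4 mcg/hr ÷ 150 mcg/mL = 181.956 mL/hr
Duration = 500 mL ÷ 181.956 mL/hr = 2.747917 hr

2.7 hours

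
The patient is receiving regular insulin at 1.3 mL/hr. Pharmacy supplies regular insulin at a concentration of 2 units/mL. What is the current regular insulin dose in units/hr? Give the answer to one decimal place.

2.6 units/hr

Drug rate = 1.3 mL/hr × 2 units/mL = 2.6 units/hr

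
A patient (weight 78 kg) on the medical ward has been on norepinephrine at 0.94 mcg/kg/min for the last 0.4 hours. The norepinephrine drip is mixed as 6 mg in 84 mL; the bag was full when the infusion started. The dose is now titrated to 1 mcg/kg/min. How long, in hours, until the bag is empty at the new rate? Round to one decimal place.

0.9 hours

Initial rate:
Dose = 0.94 mcg/kg/min × 78 kg = 73.32 mcg/min
73.32 mcg/min × 60 min/hr = 4399.2 mcg/hr
Concentration = 6 mg ÷ 84 mL = 0.07142857 mg/mL = 71.42857 mcg/mL
Rate = 4399.2 mcg/hr ÷ 71.42857 mcg/mL = 61.5888 mL/hr
Volume infused so far = 61.5888 mL/hr × 0.4 hr = 24.63552 mL
Volume remaining = 84 − 24.63552 = 59.36448 mL
New rate:
Dose = 1 mcg/kg/min × 78 kg = 78 mcg/min
78 mcg/min × 60 min/hr = 4680 mcg/hr
Rate = 4680 mcg/hr ÷ 71.42857 mcg/mL = 65.52 mL/hr
Time remaining = 59.36448 mL ÷ 65.52 mL/hr = 0.9060513 hr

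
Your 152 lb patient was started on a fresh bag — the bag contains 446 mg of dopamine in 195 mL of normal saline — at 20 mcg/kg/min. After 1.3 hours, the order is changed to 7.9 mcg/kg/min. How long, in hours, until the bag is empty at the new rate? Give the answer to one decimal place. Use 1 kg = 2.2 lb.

Initial rate:
Weight = 152 lb ÷ 2.2 lb/kg = 69.09091 kg
Dose = 20 mcg/kg/min × 69.09091 kg = 1381.818 mcg/min
1381.818 mcg/min × 60 min/hr = 82909.09 mcg/hr
Concentration = 446 mg ÷ 195 mL = 2.287179 mg/mL = 2287.179 mcg/mL
Rate = 82909.09 mcg/hr ÷ 2287.179 mcg/mL = 36.24949 mL/hr
Volume infused so far = 36.24949 mL/hr × 1.3 hr = 47.12434 mL
Volume remaining = 195 − 47.12434 = 147.8757 mL
New rate:
Dose = 7.9 mcg/kg/min × 69.09091 kg = 545.8182 mcg/min
545.8182 mcg/min × 60 min/hr = 32749.09 mcg/hr
Rate = 32749.09 mcg/hr ÷ 2287.179 mcg/mL = 14.31855 mL/hr
Time remaining = 147.8757 mL ÷ 14.31855 mL/hr = 10.32756 hr

10.3 hours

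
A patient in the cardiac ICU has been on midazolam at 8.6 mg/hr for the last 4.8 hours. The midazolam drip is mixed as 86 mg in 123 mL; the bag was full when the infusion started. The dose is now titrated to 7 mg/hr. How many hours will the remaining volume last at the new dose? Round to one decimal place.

6.4 hours

Initial rate:
Concentration = 86 mg ÷ 123 mL = 0.699187 mg/mL
Rate = 8.6 mg/hr ÷ 0.699187 mg/mL = 12.3 mL/hr
Volume infused so far = 12.3 mL/hr × 4.8 hr = 59.04 mL
Volume remaining = 123 − 59.04 = 63.96 mL
New rate:
Rate = 7 mg/hr ÷ 0.699187 mg/mL = 10.01163 mL/hr
Time remaining = 63.96 mL ÷ 10.01163 mL/hr = 6.388571 hr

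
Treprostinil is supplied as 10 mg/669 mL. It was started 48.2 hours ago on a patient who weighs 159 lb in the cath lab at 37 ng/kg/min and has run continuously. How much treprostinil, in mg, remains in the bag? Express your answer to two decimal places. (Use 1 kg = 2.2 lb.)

Weight = 159 lb ÷ 2.2 lb/kg = 72.27273 kg
Dose = 37 ng/kg/min × 72.27273 kg = 2674.091 ng/min
2674.091 ng/min × 60 min/hr = 160445.5 ng/hr
Concentration = 10 mg ÷ 669 mL = 0.01494768 mg/mL = 14947.68 ng/mL
Rate = 160445.5 ng/hr ÷ 14947.68 ng/mL = 10.7338 mL/hr
Volume infused = 10.7338 mL/hr × 48.2 hr = 517.3692 mL
Volume remaining = 669 − 517.3692 = 151.6308 mL
Drug remaining = 151.6308 mL × 14947.68 ng/mL = 2266529 ng = 2.266529 mg

2.27 mg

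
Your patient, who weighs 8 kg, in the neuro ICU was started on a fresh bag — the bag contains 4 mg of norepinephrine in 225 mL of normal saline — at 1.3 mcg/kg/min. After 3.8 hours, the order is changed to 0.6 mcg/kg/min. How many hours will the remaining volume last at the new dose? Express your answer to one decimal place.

Initial rate:
Dose = 1.3 mcg/kg/min × 8 kg = 10.4 mcg/min
10.4 mcg/min × 60 min/hr = 624 mcg/hr
Concentration = 4 mg ÷ 225 mL = 0.01777778 mg/mL = 17.77778 mcg/mL
Rate = 624 mcg/hr ÷ 17.77778 mcg/mL = 35.1 mL/hr
Volume infused so far = 35.1 mL/hr × 3.8 hr = 133.38 mL
Volume remaining = 225 − 133.38 = 91.62 mL
New rate:
Dose = 0.6 mcg/kg/min × 8 kg = 4.8 mcg/min
4.8 mcg/min × 60 min/hr = 288 mcg/hr
Rate = 288 mcg/hr ÷ 17.77778 mcg/mL = 16.2 mL/hr
Time remaining = 91.62 mL ÷ 16.2 mL/hr = 5.655556 hr

5.7 hours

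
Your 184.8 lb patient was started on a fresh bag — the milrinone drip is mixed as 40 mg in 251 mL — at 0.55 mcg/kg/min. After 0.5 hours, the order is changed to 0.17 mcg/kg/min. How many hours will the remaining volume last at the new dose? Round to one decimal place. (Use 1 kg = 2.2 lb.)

Initial rate:
Weight = 184.8 lb ÷ 2.2 lb/kg = 84 kg
Dose = 0.55 mcg/kg/min × 84 kg = 46.2 mcg/min
46.2 mcg/min × 60 min/hr = 2772 mcg/hr
Concentration = 40 mg ÷ 251 mL = 0.1593625 mg/mL = 159.3625 mcg/mL
Rate = 2772 mcg/hr ÷ 159.3625 mcg/mL = 17.3943 mL/hr
Volume infused so far = 17.3943 mL/hr × 0.5 hr = 8.69715 mL
Volume remaining = 251 − 8.69715 = 242.3029 mL
New rate:
Dose = 0.17 mcg/kg/min × 84 kg = 14.28 mcg/min
14.28 mcg/min × 60 min/hr = 856.8 mcg/hr
Rate = 856.8 mcg/hr ÷ 159.3625 mcg/mL = 5.37642 mL/hr
Time remaining = 242.3029 mL ÷ 5.37642 mL/hr = 45.06769 hr

45.1 hours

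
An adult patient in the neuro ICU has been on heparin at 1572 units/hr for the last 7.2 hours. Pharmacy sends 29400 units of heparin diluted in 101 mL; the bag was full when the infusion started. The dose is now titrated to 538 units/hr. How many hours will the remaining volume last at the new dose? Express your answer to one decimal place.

Initial rate:
Concentration = 29400 units ÷ 101 mL = 291.0891 units/mL
Rate = 1572 units/hr ÷ 291.0891 units/mL = 5.400408 mL/hr
Volume infused so far = 5.400408 mL/hr × 7.2 hr = 38.88294 mL
Volume remaining = 101 − 38.88294 = 62.11706 mL
New rate:
Rate = 538 units/hr ÷ 291.0891 units/mL = 1.848231 mL/hr
Time remaining = 62.11706 mL ÷ 1.848231 mL/hr = 33.60892 hr

33.6 hours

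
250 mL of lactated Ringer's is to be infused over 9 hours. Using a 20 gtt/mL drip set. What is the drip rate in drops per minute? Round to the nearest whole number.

9 gtt/min

250 mL ÷ (9 hr × 60 = 540 min) = 0.462963 mL/min
0.462963 mL/min × 20 gtt/mL = 9.259259 gtt/min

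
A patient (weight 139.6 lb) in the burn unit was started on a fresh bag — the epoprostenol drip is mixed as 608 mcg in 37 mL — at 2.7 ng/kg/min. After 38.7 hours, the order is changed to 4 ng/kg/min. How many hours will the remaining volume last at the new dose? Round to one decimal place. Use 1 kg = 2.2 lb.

Initial rate:
Weight = 139.6 lb ÷ 2.2 lb/kg = 63.45455 kg
Dose = 2.7 ng/kg/min × 63.45455 kg = 171.3273 ng/min
171.3273 ng/min × 60 min/hr = 10279.64 ng/hr
Concentration = 608 mcg ÷ 37 mL = 16.43243 mcg/mL = 16432.43 ng/mL
Rate = 10279.64 ng/hr ÷ 16432.43 ng/mL = 0.62557 mL/hr
Volume infused so far = 0.62557 mL/hr × 38.7 hr = 24.20956 mL
Volume remaining = 37 − 24.20956 = 12.79044 mL
New rate:
Dose = 4 ng/kg/min × 63.45455 kg = 253.8182 ng/min
253.8182 ng/min × 60 min/hr = 15229.09 ng/hr
Rate = 15229.09 ng/hr ÷ 16432.43 ng/mL = 0.9267703 mL/hr
Time remaining = 12.79044 mL ÷ 0.9267703 mL/hr = 13.80109 hr

13.8 hours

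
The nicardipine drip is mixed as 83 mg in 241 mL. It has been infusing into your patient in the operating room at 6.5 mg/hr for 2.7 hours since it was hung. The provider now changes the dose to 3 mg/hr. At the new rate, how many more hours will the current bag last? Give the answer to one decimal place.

Initial rate:
Concentration = 83 mg ÷ 241 mL = 0.3443983 mg/mL
Rate = 6.5 mg/hr ÷ 0.3443983 mg/mL = 18.87349 mL/hr
Volume infused so far = 18.87349 mL/hr × 2.7 hr = 50.95843 mL
Volume remaining = 241 − 50.95843 = 190.0416 mL
New rate:
Rate = 3 mg/hr ÷ 0.3443983 mg/mL = 8.710843 mL/hr
Time remaining = 190.0416 mL ÷ 8.710843 mL/hr = 21.81667 hr

21.8 hours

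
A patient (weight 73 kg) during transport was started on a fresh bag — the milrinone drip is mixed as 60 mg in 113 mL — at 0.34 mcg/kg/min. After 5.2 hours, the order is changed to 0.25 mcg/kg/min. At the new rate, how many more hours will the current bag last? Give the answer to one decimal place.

47.7 hours

Initial rate:
Dose = 0.34 mcg/kg/min × 73 kg = 24.82 mcg/min
24.82 mcg/min × 60 min/hr = 1489.2 mcg/hr
Concentration = 60 mg ÷ 113 mL = 0.5309735 mg/mL = 530.9735 mcg/mL
Rate = 1489.2 mcg/hr ÷ 530.9735 mcg/mL = 2.80466 mL/hr
Volume infused so far = 2.80466 mL/hr × 5.2 hr = 14.58423 mL
Volume remaining = 113 − 14.58423 = 98.41577 mL
New rate:
Dose = 0.25 mcg/kg/min × 73 kg = 18.25 mcg/min
18.25 mcg/min × 60 min/hr = 1095 mcg/hr
Rate = 1095 mcg/hr ÷ 530.9735 mcg/mL = 2.06225 mL/hr
Time remaining = 98.41577 mL ÷ 2.06225 mL/hr = 47.72252 hr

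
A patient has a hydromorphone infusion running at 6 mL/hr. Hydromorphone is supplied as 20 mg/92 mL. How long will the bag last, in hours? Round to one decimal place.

Duration = 92 mL ÷ 6 mL/hr = 15.33333 hr

15.3 hours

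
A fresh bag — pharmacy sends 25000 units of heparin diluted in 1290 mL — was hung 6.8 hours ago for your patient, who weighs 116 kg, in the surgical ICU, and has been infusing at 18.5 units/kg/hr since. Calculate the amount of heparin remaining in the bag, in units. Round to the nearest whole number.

Dose = 18.5 units/kg/hr × 116 kg = 2146 units/hr
Concentration = 25000 units ÷ 1290 mL = 19.37984 units/mL
Rate = 2146 units/hr ÷ 19.37984 units/mL = 110.7336 mL/hr
Volume infused = 110.7336 mL/hr × 6.8 hr = 752.9885 mL
Volume remaining = 1290 − 752.9885 = 537.0115 mL
Drug remaining = 537.0115 mL × 19.37984 units/mL = 10407.2 units

10407 units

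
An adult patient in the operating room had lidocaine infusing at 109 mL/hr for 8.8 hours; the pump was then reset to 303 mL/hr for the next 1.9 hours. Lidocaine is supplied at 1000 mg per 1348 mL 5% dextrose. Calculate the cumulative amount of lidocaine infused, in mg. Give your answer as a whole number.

1139 mg

Concentration = 1000 mg ÷ 1348 mL = 0.7418398 mg/mL
Stage 1: 109 mL/hr × 8.8 hr = 959.2 mL → 959.2 mL × 0.7418398 mg/mL = 711.5727 mg
Stage 2: 303 mL/hr × 1.9 hr = 575.7 mL → 575.7 mL × 0.7418398 mg/mL = 427.0772 mg
Total = 711.5727 + 427.0772 = 1138.65 mg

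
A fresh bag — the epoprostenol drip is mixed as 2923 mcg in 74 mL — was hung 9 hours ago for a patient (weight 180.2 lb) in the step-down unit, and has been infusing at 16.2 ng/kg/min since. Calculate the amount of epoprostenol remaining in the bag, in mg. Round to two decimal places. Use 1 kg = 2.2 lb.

2.21 mg

Weight = 180.2 lb ÷ 2.2 lb/kg = 81.90909 kg
Dose = 16.2 ng/kg/min × 81.90909 kg = 1326.927 ng/min
1326.927 ng/min × 60 min/hr = 79615.64 ng/hr
Concentration = 2923 mcg ÷ 74 mL = 39.5 mcg/mL = 39500 ng/mL
Rate = 79615.64 ng/hr ÷ 39500 ng/mL = 2.015586 mL/hr
Volume infused = 2.015586 mL/hr × 9 hr = 18.14027 mL
Volume remaining = 74 − 18.14027 = 55.85973 mL
Drug remaining = 55.85973 mL × 39500 ng/mL = 2206459 ng = 2.206459 mg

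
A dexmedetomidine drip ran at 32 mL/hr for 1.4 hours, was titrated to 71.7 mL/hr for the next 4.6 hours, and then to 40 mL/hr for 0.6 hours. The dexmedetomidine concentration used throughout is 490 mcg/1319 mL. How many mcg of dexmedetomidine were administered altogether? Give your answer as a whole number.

148 mcg

Concentration = 490 mcg ÷ 1319 mL = 0.3714936 mcg/mL
Stage 1: 32 mL/hr × 1.4 hr = 44.8 mL → 44.8 mL × 0.3714936 mcg/mL = 16.64291 mcg
Stage 2: 71.7 mL/hr × 4.6 hr = 329.82 mL → 329.82 mL × 0.3714936 mcg/mL = 122.526 mcg
Stage 3: 40 mL/hr × 0.6 hr = 24 mL → 24 mL × 0.3714936 mcg/mL = 8.915845 mcg
Total = 16.64291 + 122.526 + 8.915845 = 148.0848 mcg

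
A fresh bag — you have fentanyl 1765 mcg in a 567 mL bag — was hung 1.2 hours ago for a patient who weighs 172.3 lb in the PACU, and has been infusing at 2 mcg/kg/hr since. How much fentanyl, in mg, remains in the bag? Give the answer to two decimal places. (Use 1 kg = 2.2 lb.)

Weight = 172.3 lb ÷ 2.2 lb/kg = 78.31818 kg
Dose = 2 mcg/kg/hr × 78.31818 kg = 156.6364 mcg/hr
Concentration = 1765 mcg ÷ 567 mL = 3.112875 mcg/mL
Rate = 156.6364 mcg/hr ÷ 3.112875 mcg/mL = 50.31888 mL/hr
Volume infused = 50.31888 mL/hr × 1.2 hr = 60.38265 mL
Volume remaining = 567 − 60.38265 = 506.6173 mL
Drug remaining = 506.6173 mL × 3.112875 mcg/mL = 1577.036 mcg = 1.577036 mg

1.58 mg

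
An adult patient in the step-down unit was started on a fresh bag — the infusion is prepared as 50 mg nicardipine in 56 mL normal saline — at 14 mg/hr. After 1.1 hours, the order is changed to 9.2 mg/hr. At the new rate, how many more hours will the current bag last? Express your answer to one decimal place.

Initial rate:
Concentration = 50 mg ÷ 56 mL = 0.8928571 mg/mL
Rate = 14 mg/hr ÷ 0.8928571 mg/mL = 15.68 mL/hr
Volume infused so far = 15.68 mL/hr × 1.1 hr = 17.248 mL
Volume remaining = 56 − 17.248 = 38.752 mL
New rate:
Rate = 9.2 mg/hr ÷ 0.8928571 mg/mL = 10.304 mL/hr
Time remaining = 38.752 mL ÷ 10.304 mL/hr = 3.76087 hr

3.8 hours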